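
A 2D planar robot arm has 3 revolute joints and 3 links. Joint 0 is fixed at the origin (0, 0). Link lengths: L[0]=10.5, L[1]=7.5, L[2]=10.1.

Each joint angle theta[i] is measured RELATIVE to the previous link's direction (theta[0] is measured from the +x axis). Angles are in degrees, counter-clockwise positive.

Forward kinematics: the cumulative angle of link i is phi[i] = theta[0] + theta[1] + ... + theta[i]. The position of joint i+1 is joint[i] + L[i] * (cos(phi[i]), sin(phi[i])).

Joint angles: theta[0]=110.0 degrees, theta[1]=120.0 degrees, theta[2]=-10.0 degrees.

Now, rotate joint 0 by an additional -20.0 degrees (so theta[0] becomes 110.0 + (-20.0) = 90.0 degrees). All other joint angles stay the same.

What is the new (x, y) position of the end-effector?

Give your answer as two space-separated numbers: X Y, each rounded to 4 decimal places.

Answer: -15.9861 3.2956

Derivation:
joint[0] = (0.0000, 0.0000)  (base)
link 0: phi[0] = 90 = 90 deg
  cos(90 deg) = 0.0000, sin(90 deg) = 1.0000
  joint[1] = (0.0000, 0.0000) + 10.5 * (0.0000, 1.0000) = (0.0000 + 0.0000, 0.0000 + 10.5000) = (0.0000, 10.5000)
link 1: phi[1] = 90 + 120 = 210 deg
  cos(210 deg) = -0.8660, sin(210 deg) = -0.5000
  joint[2] = (0.0000, 10.5000) + 7.5 * (-0.8660, -0.5000) = (0.0000 + -6.4952, 10.5000 + -3.7500) = (-6.4952, 6.7500)
link 2: phi[2] = 90 + 120 + -10 = 200 deg
  cos(200 deg) = -0.9397, sin(200 deg) = -0.3420
  joint[3] = (-6.4952, 6.7500) + 10.1 * (-0.9397, -0.3420) = (-6.4952 + -9.4909, 6.7500 + -3.4544) = (-15.9861, 3.2956)
End effector: (-15.9861, 3.2956)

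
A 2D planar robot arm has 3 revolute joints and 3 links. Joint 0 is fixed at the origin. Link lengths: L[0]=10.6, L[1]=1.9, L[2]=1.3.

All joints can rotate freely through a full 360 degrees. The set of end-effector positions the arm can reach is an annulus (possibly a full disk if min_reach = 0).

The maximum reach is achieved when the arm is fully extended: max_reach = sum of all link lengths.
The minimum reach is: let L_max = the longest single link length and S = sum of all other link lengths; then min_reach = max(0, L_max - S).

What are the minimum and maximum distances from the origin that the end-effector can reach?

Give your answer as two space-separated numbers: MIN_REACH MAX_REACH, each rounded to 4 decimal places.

Answer: 7.4000 13.8000

Derivation:
Link lengths: [10.6, 1.9, 1.3]
max_reach = 10.6 + 1.9 + 1.3 = 13.8
L_max = max([10.6, 1.9, 1.3]) = 10.6
S (sum of others) = 13.8 - 10.6 = 3.2
min_reach = max(0, 10.6 - 3.2) = max(0, 7.4) = 7.4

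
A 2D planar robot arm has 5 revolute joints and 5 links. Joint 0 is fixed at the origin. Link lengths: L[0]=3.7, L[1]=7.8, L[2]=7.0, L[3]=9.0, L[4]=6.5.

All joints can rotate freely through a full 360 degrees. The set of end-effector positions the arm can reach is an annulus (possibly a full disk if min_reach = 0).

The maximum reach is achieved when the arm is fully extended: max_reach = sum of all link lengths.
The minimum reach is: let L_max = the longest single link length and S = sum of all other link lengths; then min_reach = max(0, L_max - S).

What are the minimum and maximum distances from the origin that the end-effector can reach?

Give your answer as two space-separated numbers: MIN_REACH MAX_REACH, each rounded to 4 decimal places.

Answer: 0.0000 34.0000

Derivation:
Link lengths: [3.7, 7.8, 7.0, 9.0, 6.5]
max_reach = 3.7 + 7.8 + 7 + 9 + 6.5 = 34
L_max = max([3.7, 7.8, 7.0, 9.0, 6.5]) = 9
S (sum of others) = 34 - 9 = 25
min_reach = max(0, 9 - 25) = max(0, -16) = 0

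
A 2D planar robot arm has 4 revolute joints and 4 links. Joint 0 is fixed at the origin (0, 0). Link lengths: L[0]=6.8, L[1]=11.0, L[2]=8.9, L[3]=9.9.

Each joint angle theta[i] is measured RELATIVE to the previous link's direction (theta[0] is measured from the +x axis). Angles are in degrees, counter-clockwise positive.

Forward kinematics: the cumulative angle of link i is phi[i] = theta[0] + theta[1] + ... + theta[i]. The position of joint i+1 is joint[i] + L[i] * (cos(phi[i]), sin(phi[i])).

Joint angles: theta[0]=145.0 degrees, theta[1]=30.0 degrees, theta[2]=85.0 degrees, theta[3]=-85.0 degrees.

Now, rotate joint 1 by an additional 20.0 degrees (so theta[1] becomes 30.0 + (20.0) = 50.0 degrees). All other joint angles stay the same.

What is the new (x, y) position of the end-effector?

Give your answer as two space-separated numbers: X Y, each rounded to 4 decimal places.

Answer: -24.2126 -10.2738

Derivation:
joint[0] = (0.0000, 0.0000)  (base)
link 0: phi[0] = 145 = 145 deg
  cos(145 deg) = -0.8192, sin(145 deg) = 0.5736
  joint[1] = (0.0000, 0.0000) + 6.8 * (-0.8192, 0.5736) = (0.0000 + -5.5702, 0.0000 + 3.9003) = (-5.5702, 3.9003)
link 1: phi[1] = 145 + 50 = 195 deg
  cos(195 deg) = -0.9659, sin(195 deg) = -0.2588
  joint[2] = (-5.5702, 3.9003) + 11 * (-0.9659, -0.2588) = (-5.5702 + -10.6252, 3.9003 + -2.8470) = (-16.1954, 1.0533)
link 2: phi[2] = 145 + 50 + 85 = 280 deg
  cos(280 deg) = 0.1736, sin(280 deg) = -0.9848
  joint[3] = (-16.1954, 1.0533) + 8.9 * (0.1736, -0.9848) = (-16.1954 + 1.5455, 1.0533 + -8.7648) = (-14.6499, -7.7115)
link 3: phi[3] = 145 + 50 + 85 + -85 = 195 deg
  cos(195 deg) = -0.9659, sin(195 deg) = -0.2588
  joint[4] = (-14.6499, -7.7115) + 9.9 * (-0.9659, -0.2588) = (-14.6499 + -9.5627, -7.7115 + -2.5623) = (-24.2126, -10.2738)
End effector: (-24.2126, -10.2738)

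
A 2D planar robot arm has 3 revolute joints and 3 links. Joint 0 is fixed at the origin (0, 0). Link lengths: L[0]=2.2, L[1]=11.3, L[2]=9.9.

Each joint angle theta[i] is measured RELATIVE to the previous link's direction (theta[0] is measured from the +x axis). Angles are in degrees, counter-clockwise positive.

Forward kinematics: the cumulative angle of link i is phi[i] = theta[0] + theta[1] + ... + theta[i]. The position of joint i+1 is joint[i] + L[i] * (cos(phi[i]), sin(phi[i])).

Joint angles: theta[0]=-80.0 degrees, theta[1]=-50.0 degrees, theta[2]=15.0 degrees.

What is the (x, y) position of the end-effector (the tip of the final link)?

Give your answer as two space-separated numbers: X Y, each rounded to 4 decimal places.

Answer: -11.0654 -19.7953

Derivation:
joint[0] = (0.0000, 0.0000)  (base)
link 0: phi[0] = -80 = -80 deg
  cos(-80 deg) = 0.1736, sin(-80 deg) = -0.9848
  joint[1] = (0.0000, 0.0000) + 2.2 * (0.1736, -0.9848) = (0.0000 + 0.3820, 0.0000 + -2.1666) = (0.3820, -2.1666)
link 1: phi[1] = -80 + -50 = -130 deg
  cos(-130 deg) = -0.6428, sin(-130 deg) = -0.7660
  joint[2] = (0.3820, -2.1666) + 11.3 * (-0.6428, -0.7660) = (0.3820 + -7.2635, -2.1666 + -8.6563) = (-6.8815, -10.8229)
link 2: phi[2] = -80 + -50 + 15 = -115 deg
  cos(-115 deg) = -0.4226, sin(-115 deg) = -0.9063
  joint[3] = (-6.8815, -10.8229) + 9.9 * (-0.4226, -0.9063) = (-6.8815 + -4.1839, -10.8229 + -8.9724) = (-11.0654, -19.7953)
End effector: (-11.0654, -19.7953)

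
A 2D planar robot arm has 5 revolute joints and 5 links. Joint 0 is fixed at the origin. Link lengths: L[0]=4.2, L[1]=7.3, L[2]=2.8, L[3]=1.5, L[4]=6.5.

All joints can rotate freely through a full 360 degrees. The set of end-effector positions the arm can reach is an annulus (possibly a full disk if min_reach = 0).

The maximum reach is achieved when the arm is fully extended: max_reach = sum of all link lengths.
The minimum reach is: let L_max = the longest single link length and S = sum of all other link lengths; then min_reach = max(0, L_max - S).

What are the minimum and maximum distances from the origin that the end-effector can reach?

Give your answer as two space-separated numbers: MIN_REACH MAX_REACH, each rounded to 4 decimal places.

Answer: 0.0000 22.3000

Derivation:
Link lengths: [4.2, 7.3, 2.8, 1.5, 6.5]
max_reach = 4.2 + 7.3 + 2.8 + 1.5 + 6.5 = 22.3
L_max = max([4.2, 7.3, 2.8, 1.5, 6.5]) = 7.3
S (sum of others) = 22.3 - 7.3 = 15
min_reach = max(0, 7.3 - 15) = max(0, -7.7) = 0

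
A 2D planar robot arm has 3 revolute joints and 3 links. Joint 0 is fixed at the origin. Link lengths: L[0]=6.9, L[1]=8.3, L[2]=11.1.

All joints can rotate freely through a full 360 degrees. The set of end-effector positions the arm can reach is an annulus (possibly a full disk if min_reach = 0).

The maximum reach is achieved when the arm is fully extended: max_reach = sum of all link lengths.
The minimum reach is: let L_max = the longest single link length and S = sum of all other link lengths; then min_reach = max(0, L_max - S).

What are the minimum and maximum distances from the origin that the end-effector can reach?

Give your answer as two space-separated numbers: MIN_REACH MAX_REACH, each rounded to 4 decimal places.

Answer: 0.0000 26.3000

Derivation:
Link lengths: [6.9, 8.3, 11.1]
max_reach = 6.9 + 8.3 + 11.1 = 26.3
L_max = max([6.9, 8.3, 11.1]) = 11.1
S (sum of others) = 26.3 - 11.1 = 15.2
min_reach = max(0, 11.1 - 15.2) = max(0, -4.1) = 0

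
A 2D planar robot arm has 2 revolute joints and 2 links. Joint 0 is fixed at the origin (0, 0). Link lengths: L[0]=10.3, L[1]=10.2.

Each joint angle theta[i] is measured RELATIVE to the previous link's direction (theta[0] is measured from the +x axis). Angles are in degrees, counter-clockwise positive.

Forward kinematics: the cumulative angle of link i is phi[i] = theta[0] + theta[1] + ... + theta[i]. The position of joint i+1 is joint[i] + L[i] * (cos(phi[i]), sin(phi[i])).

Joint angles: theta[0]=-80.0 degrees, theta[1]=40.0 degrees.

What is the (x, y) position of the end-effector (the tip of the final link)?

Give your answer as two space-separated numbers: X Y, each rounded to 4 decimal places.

Answer: 9.6022 -16.7000

Derivation:
joint[0] = (0.0000, 0.0000)  (base)
link 0: phi[0] = -80 = -80 deg
  cos(-80 deg) = 0.1736, sin(-80 deg) = -0.9848
  joint[1] = (0.0000, 0.0000) + 10.3 * (0.1736, -0.9848) = (0.0000 + 1.7886, 0.0000 + -10.1435) = (1.7886, -10.1435)
link 1: phi[1] = -80 + 40 = -40 deg
  cos(-40 deg) = 0.7660, sin(-40 deg) = -0.6428
  joint[2] = (1.7886, -10.1435) + 10.2 * (0.7660, -0.6428) = (1.7886 + 7.8137, -10.1435 + -6.5564) = (9.6022, -16.7000)
End effector: (9.6022, -16.7000)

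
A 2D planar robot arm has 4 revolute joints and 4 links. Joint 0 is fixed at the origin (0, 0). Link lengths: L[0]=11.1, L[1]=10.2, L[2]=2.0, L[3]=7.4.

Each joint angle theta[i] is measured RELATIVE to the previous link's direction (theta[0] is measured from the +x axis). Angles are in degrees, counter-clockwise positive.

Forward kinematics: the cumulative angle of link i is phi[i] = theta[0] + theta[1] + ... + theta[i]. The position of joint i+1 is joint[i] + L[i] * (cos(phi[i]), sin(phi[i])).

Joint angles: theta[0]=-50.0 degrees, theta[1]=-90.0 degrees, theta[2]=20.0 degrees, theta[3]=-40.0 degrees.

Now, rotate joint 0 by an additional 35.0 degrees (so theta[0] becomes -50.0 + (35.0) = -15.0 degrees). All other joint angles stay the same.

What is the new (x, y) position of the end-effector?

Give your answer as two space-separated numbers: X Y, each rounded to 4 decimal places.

Answer: 4.0117 -20.7794

Derivation:
joint[0] = (0.0000, 0.0000)  (base)
link 0: phi[0] = -15 = -15 deg
  cos(-15 deg) = 0.9659, sin(-15 deg) = -0.2588
  joint[1] = (0.0000, 0.0000) + 11.1 * (0.9659, -0.2588) = (0.0000 + 10.7218, 0.0000 + -2.8729) = (10.7218, -2.8729)
link 1: phi[1] = -15 + -90 = -105 deg
  cos(-105 deg) = -0.2588, sin(-105 deg) = -0.9659
  joint[2] = (10.7218, -2.8729) + 10.2 * (-0.2588, -0.9659) = (10.7218 + -2.6400, -2.8729 + -9.8524) = (8.0818, -12.7253)
link 2: phi[2] = -15 + -90 + 20 = -85 deg
  cos(-85 deg) = 0.0872, sin(-85 deg) = -0.9962
  joint[3] = (8.0818, -12.7253) + 2 * (0.0872, -0.9962) = (8.0818 + 0.1743, -12.7253 + -1.9924) = (8.2561, -14.7177)
link 3: phi[3] = -15 + -90 + 20 + -40 = -125 deg
  cos(-125 deg) = -0.5736, sin(-125 deg) = -0.8192
  joint[4] = (8.2561, -14.7177) + 7.4 * (-0.5736, -0.8192) = (8.2561 + -4.2445, -14.7177 + -6.0617) = (4.0117, -20.7794)
End effector: (4.0117, -20.7794)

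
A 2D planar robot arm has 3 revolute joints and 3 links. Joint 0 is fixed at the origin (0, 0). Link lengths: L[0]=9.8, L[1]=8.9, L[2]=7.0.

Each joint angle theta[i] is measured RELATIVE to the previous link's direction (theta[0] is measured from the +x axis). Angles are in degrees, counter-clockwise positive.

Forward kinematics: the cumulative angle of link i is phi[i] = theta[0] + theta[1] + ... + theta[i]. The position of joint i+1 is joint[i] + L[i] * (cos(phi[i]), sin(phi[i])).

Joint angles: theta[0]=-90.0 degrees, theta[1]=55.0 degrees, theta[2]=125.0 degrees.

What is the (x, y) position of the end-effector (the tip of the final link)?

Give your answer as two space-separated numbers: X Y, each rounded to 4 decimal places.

joint[0] = (0.0000, 0.0000)  (base)
link 0: phi[0] = -90 = -90 deg
  cos(-90 deg) = 0.0000, sin(-90 deg) = -1.0000
  joint[1] = (0.0000, 0.0000) + 9.8 * (0.0000, -1.0000) = (0.0000 + 0.0000, 0.0000 + -9.8000) = (0.0000, -9.8000)
link 1: phi[1] = -90 + 55 = -35 deg
  cos(-35 deg) = 0.8192, sin(-35 deg) = -0.5736
  joint[2] = (0.0000, -9.8000) + 8.9 * (0.8192, -0.5736) = (0.0000 + 7.2905, -9.8000 + -5.1048) = (7.2905, -14.9048)
link 2: phi[2] = -90 + 55 + 125 = 90 deg
  cos(90 deg) = 0.0000, sin(90 deg) = 1.0000
  joint[3] = (7.2905, -14.9048) + 7 * (0.0000, 1.0000) = (7.2905 + 0.0000, -14.9048 + 7.0000) = (7.2905, -7.9048)
End effector: (7.2905, -7.9048)

Answer: 7.2905 -7.9048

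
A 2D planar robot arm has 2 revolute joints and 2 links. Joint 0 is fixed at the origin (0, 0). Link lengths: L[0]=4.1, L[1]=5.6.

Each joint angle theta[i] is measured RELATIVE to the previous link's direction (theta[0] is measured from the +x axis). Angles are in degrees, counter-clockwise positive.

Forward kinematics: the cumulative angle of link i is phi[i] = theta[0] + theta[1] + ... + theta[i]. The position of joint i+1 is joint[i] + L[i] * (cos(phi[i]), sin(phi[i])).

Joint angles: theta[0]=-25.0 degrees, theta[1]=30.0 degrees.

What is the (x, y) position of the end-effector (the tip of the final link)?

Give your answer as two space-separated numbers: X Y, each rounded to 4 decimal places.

Answer: 9.2946 -1.2447

Derivation:
joint[0] = (0.0000, 0.0000)  (base)
link 0: phi[0] = -25 = -25 deg
  cos(-25 deg) = 0.9063, sin(-25 deg) = -0.4226
  joint[1] = (0.0000, 0.0000) + 4.1 * (0.9063, -0.4226) = (0.0000 + 3.7159, 0.0000 + -1.7327) = (3.7159, -1.7327)
link 1: phi[1] = -25 + 30 = 5 deg
  cos(5 deg) = 0.9962, sin(5 deg) = 0.0872
  joint[2] = (3.7159, -1.7327) + 5.6 * (0.9962, 0.0872) = (3.7159 + 5.5787, -1.7327 + 0.4881) = (9.2946, -1.2447)
End effector: (9.2946, -1.2447)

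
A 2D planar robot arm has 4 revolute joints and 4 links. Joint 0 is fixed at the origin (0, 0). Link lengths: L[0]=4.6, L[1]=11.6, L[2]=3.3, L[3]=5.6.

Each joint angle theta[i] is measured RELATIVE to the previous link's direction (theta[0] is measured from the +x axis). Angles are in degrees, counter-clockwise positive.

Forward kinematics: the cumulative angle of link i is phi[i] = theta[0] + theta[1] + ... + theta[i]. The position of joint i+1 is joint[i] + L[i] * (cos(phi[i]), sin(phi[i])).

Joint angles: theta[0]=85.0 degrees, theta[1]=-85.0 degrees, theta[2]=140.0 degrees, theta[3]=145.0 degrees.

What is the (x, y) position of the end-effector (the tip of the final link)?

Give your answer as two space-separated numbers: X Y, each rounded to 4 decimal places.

Answer: 10.9224 1.2945

Derivation:
joint[0] = (0.0000, 0.0000)  (base)
link 0: phi[0] = 85 = 85 deg
  cos(85 deg) = 0.0872, sin(85 deg) = 0.9962
  joint[1] = (0.0000, 0.0000) + 4.6 * (0.0872, 0.9962) = (0.0000 + 0.4009, 0.0000 + 4.5825) = (0.4009, 4.5825)
link 1: phi[1] = 85 + -85 = 0 deg
  cos(0 deg) = 1.0000, sin(0 deg) = 0.0000
  joint[2] = (0.4009, 4.5825) + 11.6 * (1.0000, 0.0000) = (0.4009 + 11.6000, 4.5825 + 0.0000) = (12.0009, 4.5825)
link 2: phi[2] = 85 + -85 + 140 = 140 deg
  cos(140 deg) = -0.7660, sin(140 deg) = 0.6428
  joint[3] = (12.0009, 4.5825) + 3.3 * (-0.7660, 0.6428) = (12.0009 + -2.5279, 4.5825 + 2.1212) = (9.4730, 6.7037)
link 3: phi[3] = 85 + -85 + 140 + 145 = 285 deg
  cos(285 deg) = 0.2588, sin(285 deg) = -0.9659
  joint[4] = (9.4730, 6.7037) + 5.6 * (0.2588, -0.9659) = (9.4730 + 1.4494, 6.7037 + -5.4092) = (10.9224, 1.2945)
End effector: (10.9224, 1.2945)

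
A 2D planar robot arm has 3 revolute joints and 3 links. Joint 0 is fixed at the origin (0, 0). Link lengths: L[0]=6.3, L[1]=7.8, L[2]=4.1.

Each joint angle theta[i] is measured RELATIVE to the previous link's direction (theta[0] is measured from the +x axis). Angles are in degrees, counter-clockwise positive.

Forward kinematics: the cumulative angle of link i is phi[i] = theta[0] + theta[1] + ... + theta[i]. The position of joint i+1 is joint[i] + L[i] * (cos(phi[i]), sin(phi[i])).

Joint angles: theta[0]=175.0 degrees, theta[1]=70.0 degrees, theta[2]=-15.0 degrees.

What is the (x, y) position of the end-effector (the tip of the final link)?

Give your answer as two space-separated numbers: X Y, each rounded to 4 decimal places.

joint[0] = (0.0000, 0.0000)  (base)
link 0: phi[0] = 175 = 175 deg
  cos(175 deg) = -0.9962, sin(175 deg) = 0.0872
  joint[1] = (0.0000, 0.0000) + 6.3 * (-0.9962, 0.0872) = (0.0000 + -6.2760, 0.0000 + 0.5491) = (-6.2760, 0.5491)
link 1: phi[1] = 175 + 70 = 245 deg
  cos(245 deg) = -0.4226, sin(245 deg) = -0.9063
  joint[2] = (-6.2760, 0.5491) + 7.8 * (-0.4226, -0.9063) = (-6.2760 + -3.2964, 0.5491 + -7.0692) = (-9.5724, -6.5201)
link 2: phi[2] = 175 + 70 + -15 = 230 deg
  cos(230 deg) = -0.6428, sin(230 deg) = -0.7660
  joint[3] = (-9.5724, -6.5201) + 4.1 * (-0.6428, -0.7660) = (-9.5724 + -2.6354, -6.5201 + -3.1408) = (-12.2079, -9.6609)
End effector: (-12.2079, -9.6609)

Answer: -12.2079 -9.6609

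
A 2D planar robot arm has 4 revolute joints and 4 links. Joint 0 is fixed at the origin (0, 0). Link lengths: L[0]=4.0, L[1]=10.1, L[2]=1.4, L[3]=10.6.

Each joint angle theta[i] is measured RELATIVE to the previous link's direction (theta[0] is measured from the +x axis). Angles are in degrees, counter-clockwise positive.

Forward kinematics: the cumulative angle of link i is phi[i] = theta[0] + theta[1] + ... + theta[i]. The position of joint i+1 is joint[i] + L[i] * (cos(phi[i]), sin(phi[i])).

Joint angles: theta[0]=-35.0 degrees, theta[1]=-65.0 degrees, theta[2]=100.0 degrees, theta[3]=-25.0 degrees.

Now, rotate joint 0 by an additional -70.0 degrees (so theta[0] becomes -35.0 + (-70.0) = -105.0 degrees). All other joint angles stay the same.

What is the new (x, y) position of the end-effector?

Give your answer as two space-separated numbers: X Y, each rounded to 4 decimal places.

Answer: -11.4269 -17.4928

Derivation:
joint[0] = (0.0000, 0.0000)  (base)
link 0: phi[0] = -105 = -105 deg
  cos(-105 deg) = -0.2588, sin(-105 deg) = -0.9659
  joint[1] = (0.0000, 0.0000) + 4 * (-0.2588, -0.9659) = (0.0000 + -1.0353, 0.0000 + -3.8637) = (-1.0353, -3.8637)
link 1: phi[1] = -105 + -65 = -170 deg
  cos(-170 deg) = -0.9848, sin(-170 deg) = -0.1736
  joint[2] = (-1.0353, -3.8637) + 10.1 * (-0.9848, -0.1736) = (-1.0353 + -9.9466, -3.8637 + -1.7538) = (-10.9818, -5.6175)
link 2: phi[2] = -105 + -65 + 100 = -70 deg
  cos(-70 deg) = 0.3420, sin(-70 deg) = -0.9397
  joint[3] = (-10.9818, -5.6175) + 1.4 * (0.3420, -0.9397) = (-10.9818 + 0.4788, -5.6175 + -1.3156) = (-10.5030, -6.9331)
link 3: phi[3] = -105 + -65 + 100 + -25 = -95 deg
  cos(-95 deg) = -0.0872, sin(-95 deg) = -0.9962
  joint[4] = (-10.5030, -6.9331) + 10.6 * (-0.0872, -0.9962) = (-10.5030 + -0.9239, -6.9331 + -10.5597) = (-11.4269, -17.4928)
End effector: (-11.4269, -17.4928)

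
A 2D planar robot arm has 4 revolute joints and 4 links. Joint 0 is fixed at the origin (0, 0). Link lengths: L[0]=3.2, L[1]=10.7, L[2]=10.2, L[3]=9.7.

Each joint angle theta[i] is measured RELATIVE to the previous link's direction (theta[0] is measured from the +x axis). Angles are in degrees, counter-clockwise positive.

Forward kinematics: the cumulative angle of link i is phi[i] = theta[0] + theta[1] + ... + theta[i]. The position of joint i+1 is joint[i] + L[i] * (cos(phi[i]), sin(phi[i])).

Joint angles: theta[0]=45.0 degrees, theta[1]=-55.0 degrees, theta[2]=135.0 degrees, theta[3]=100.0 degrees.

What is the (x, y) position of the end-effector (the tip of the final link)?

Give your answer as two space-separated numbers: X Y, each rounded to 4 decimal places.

joint[0] = (0.0000, 0.0000)  (base)
link 0: phi[0] = 45 = 45 deg
  cos(45 deg) = 0.7071, sin(45 deg) = 0.7071
  joint[1] = (0.0000, 0.0000) + 3.2 * (0.7071, 0.7071) = (0.0000 + 2.2627, 0.0000 + 2.2627) = (2.2627, 2.2627)
link 1: phi[1] = 45 + -55 = -10 deg
  cos(-10 deg) = 0.9848, sin(-10 deg) = -0.1736
  joint[2] = (2.2627, 2.2627) + 10.7 * (0.9848, -0.1736) = (2.2627 + 10.5374, 2.2627 + -1.8580) = (12.8002, 0.4047)
link 2: phi[2] = 45 + -55 + 135 = 125 deg
  cos(125 deg) = -0.5736, sin(125 deg) = 0.8192
  joint[3] = (12.8002, 0.4047) + 10.2 * (-0.5736, 0.8192) = (12.8002 + -5.8505, 0.4047 + 8.3554) = (6.9497, 8.7601)
link 3: phi[3] = 45 + -55 + 135 + 100 = 225 deg
  cos(225 deg) = -0.7071, sin(225 deg) = -0.7071
  joint[4] = (6.9497, 8.7601) + 9.7 * (-0.7071, -0.7071) = (6.9497 + -6.8589, 8.7601 + -6.8589) = (0.0908, 1.9011)
End effector: (0.0908, 1.9011)

Answer: 0.0908 1.9011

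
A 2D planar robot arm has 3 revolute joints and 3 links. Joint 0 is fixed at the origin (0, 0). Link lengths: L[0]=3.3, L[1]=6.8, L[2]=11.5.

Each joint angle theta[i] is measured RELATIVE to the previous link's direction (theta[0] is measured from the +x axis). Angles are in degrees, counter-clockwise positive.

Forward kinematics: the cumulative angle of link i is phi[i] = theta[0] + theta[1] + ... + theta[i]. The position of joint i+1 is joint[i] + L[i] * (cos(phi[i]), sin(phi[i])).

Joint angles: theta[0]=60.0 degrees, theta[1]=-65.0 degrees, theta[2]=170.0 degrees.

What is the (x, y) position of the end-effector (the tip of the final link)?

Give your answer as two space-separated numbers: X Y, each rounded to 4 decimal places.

Answer: -2.6840 5.2416

Derivation:
joint[0] = (0.0000, 0.0000)  (base)
link 0: phi[0] = 60 = 60 deg
  cos(60 deg) = 0.5000, sin(60 deg) = 0.8660
  joint[1] = (0.0000, 0.0000) + 3.3 * (0.5000, 0.8660) = (0.0000 + 1.6500, 0.0000 + 2.8579) = (1.6500, 2.8579)
link 1: phi[1] = 60 + -65 = -5 deg
  cos(-5 deg) = 0.9962, sin(-5 deg) = -0.0872
  joint[2] = (1.6500, 2.8579) + 6.8 * (0.9962, -0.0872) = (1.6500 + 6.7741, 2.8579 + -0.5927) = (8.4241, 2.2652)
link 2: phi[2] = 60 + -65 + 170 = 165 deg
  cos(165 deg) = -0.9659, sin(165 deg) = 0.2588
  joint[3] = (8.4241, 2.2652) + 11.5 * (-0.9659, 0.2588) = (8.4241 + -11.1081, 2.2652 + 2.9764) = (-2.6840, 5.2416)
End effector: (-2.6840, 5.2416)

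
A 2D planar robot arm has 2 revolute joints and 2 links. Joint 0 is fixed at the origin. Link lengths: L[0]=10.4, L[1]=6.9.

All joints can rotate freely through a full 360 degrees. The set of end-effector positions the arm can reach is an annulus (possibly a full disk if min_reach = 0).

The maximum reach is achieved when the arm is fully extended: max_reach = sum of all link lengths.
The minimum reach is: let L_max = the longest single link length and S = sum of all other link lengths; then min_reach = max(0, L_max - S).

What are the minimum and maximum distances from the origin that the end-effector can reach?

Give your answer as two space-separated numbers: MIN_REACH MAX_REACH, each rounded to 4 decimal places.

Answer: 3.5000 17.3000

Derivation:
Link lengths: [10.4, 6.9]
max_reach = 10.4 + 6.9 = 17.3
L_max = max([10.4, 6.9]) = 10.4
S (sum of others) = 17.3 - 10.4 = 6.9
min_reach = max(0, 10.4 - 6.9) = max(0, 3.5) = 3.5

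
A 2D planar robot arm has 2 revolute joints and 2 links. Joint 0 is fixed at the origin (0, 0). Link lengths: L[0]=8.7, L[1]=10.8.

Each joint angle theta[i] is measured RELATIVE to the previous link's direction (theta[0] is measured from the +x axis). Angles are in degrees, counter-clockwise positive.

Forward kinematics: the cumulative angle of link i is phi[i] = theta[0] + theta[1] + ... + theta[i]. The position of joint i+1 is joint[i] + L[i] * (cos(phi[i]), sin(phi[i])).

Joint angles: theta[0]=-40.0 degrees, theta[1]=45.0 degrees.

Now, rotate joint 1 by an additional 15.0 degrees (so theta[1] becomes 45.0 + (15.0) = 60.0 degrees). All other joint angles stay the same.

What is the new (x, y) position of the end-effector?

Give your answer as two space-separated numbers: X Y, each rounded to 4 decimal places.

joint[0] = (0.0000, 0.0000)  (base)
link 0: phi[0] = -40 = -40 deg
  cos(-40 deg) = 0.7660, sin(-40 deg) = -0.6428
  joint[1] = (0.0000, 0.0000) + 8.7 * (0.7660, -0.6428) = (0.0000 + 6.6646, 0.0000 + -5.5923) = (6.6646, -5.5923)
link 1: phi[1] = -40 + 60 = 20 deg
  cos(20 deg) = 0.9397, sin(20 deg) = 0.3420
  joint[2] = (6.6646, -5.5923) + 10.8 * (0.9397, 0.3420) = (6.6646 + 10.1487, -5.5923 + 3.6938) = (16.8133, -1.8984)
End effector: (16.8133, -1.8984)

Answer: 16.8133 -1.8984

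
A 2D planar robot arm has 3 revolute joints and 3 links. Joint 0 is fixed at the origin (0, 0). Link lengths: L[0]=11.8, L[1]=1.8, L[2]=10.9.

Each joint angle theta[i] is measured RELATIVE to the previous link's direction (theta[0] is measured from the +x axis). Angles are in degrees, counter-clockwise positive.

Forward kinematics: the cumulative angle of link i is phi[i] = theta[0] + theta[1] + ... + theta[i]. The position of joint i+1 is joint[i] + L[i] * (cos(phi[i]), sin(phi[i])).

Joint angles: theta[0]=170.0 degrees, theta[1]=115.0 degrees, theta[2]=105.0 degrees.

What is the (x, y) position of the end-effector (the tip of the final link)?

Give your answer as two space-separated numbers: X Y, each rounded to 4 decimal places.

joint[0] = (0.0000, 0.0000)  (base)
link 0: phi[0] = 170 = 170 deg
  cos(170 deg) = -0.9848, sin(170 deg) = 0.1736
  joint[1] = (0.0000, 0.0000) + 11.8 * (-0.9848, 0.1736) = (0.0000 + -11.6207, 0.0000 + 2.0490) = (-11.6207, 2.0490)
link 1: phi[1] = 170 + 115 = 285 deg
  cos(285 deg) = 0.2588, sin(285 deg) = -0.9659
  joint[2] = (-11.6207, 2.0490) + 1.8 * (0.2588, -0.9659) = (-11.6207 + 0.4659, 2.0490 + -1.7387) = (-11.1549, 0.3104)
link 2: phi[2] = 170 + 115 + 105 = 390 deg
  cos(390 deg) = 0.8660, sin(390 deg) = 0.5000
  joint[3] = (-11.1549, 0.3104) + 10.9 * (0.8660, 0.5000) = (-11.1549 + 9.4397, 0.3104 + 5.4500) = (-1.7152, 5.7604)
End effector: (-1.7152, 5.7604)

Answer: -1.7152 5.7604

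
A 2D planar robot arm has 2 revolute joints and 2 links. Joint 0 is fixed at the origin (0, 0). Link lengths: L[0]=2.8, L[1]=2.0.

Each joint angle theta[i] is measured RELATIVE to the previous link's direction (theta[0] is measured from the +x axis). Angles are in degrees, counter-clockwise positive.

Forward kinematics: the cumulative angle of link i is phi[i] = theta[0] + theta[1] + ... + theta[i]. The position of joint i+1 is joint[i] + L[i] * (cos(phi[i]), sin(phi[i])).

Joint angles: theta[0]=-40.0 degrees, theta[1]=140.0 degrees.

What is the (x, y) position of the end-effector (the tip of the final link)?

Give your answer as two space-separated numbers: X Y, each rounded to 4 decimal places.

Answer: 1.7976 0.1698

Derivation:
joint[0] = (0.0000, 0.0000)  (base)
link 0: phi[0] = -40 = -40 deg
  cos(-40 deg) = 0.7660, sin(-40 deg) = -0.6428
  joint[1] = (0.0000, 0.0000) + 2.8 * (0.7660, -0.6428) = (0.0000 + 2.1449, 0.0000 + -1.7998) = (2.1449, -1.7998)
link 1: phi[1] = -40 + 140 = 100 deg
  cos(100 deg) = -0.1736, sin(100 deg) = 0.9848
  joint[2] = (2.1449, -1.7998) + 2 * (-0.1736, 0.9848) = (2.1449 + -0.3473, -1.7998 + 1.9696) = (1.7976, 0.1698)
End effector: (1.7976, 0.1698)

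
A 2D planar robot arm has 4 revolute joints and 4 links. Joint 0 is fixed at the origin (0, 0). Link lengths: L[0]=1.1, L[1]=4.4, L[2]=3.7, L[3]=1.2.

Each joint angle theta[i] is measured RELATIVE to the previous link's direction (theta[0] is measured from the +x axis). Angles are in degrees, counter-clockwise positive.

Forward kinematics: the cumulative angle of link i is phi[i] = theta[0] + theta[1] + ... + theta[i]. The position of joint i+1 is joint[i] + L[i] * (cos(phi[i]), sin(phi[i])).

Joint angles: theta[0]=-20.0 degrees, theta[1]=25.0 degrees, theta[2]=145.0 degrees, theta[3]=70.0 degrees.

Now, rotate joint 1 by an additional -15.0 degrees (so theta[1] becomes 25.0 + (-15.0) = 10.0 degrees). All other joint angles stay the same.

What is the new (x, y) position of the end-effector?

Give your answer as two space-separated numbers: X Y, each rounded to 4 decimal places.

Answer: 1.6630 0.9689

Derivation:
joint[0] = (0.0000, 0.0000)  (base)
link 0: phi[0] = -20 = -20 deg
  cos(-20 deg) = 0.9397, sin(-20 deg) = -0.3420
  joint[1] = (0.0000, 0.0000) + 1.1 * (0.9397, -0.3420) = (0.0000 + 1.0337, 0.0000 + -0.3762) = (1.0337, -0.3762)
link 1: phi[1] = -20 + 10 = -10 deg
  cos(-10 deg) = 0.9848, sin(-10 deg) = -0.1736
  joint[2] = (1.0337, -0.3762) + 4.4 * (0.9848, -0.1736) = (1.0337 + 4.3332, -0.3762 + -0.7641) = (5.3668, -1.1403)
link 2: phi[2] = -20 + 10 + 145 = 135 deg
  cos(135 deg) = -0.7071, sin(135 deg) = 0.7071
  joint[3] = (5.3668, -1.1403) + 3.7 * (-0.7071, 0.7071) = (5.3668 + -2.6163, -1.1403 + 2.6163) = (2.7505, 1.4760)
link 3: phi[3] = -20 + 10 + 145 + 70 = 205 deg
  cos(205 deg) = -0.9063, sin(205 deg) = -0.4226
  joint[4] = (2.7505, 1.4760) + 1.2 * (-0.9063, -0.4226) = (2.7505 + -1.0876, 1.4760 + -0.5071) = (1.6630, 0.9689)
End effector: (1.6630, 0.9689)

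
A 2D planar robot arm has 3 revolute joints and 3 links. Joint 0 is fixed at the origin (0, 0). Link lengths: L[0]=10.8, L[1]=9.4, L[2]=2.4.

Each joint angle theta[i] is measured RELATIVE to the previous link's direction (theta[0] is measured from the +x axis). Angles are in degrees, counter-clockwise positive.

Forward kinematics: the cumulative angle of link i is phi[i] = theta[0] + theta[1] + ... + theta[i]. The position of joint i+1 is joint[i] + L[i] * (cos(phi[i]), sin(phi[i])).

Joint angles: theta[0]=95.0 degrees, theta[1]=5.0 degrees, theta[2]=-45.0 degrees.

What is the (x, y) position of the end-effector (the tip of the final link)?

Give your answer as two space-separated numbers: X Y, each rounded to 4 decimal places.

joint[0] = (0.0000, 0.0000)  (base)
link 0: phi[0] = 95 = 95 deg
  cos(95 deg) = -0.0872, sin(95 deg) = 0.9962
  joint[1] = (0.0000, 0.0000) + 10.8 * (-0.0872, 0.9962) = (0.0000 + -0.9413, 0.0000 + 10.7589) = (-0.9413, 10.7589)
link 1: phi[1] = 95 + 5 = 100 deg
  cos(100 deg) = -0.1736, sin(100 deg) = 0.9848
  joint[2] = (-0.9413, 10.7589) + 9.4 * (-0.1736, 0.9848) = (-0.9413 + -1.6323, 10.7589 + 9.2572) = (-2.5736, 20.0161)
link 2: phi[2] = 95 + 5 + -45 = 55 deg
  cos(55 deg) = 0.5736, sin(55 deg) = 0.8192
  joint[3] = (-2.5736, 20.0161) + 2.4 * (0.5736, 0.8192) = (-2.5736 + 1.3766, 20.0161 + 1.9660) = (-1.1970, 21.9821)
End effector: (-1.1970, 21.9821)

Answer: -1.1970 21.9821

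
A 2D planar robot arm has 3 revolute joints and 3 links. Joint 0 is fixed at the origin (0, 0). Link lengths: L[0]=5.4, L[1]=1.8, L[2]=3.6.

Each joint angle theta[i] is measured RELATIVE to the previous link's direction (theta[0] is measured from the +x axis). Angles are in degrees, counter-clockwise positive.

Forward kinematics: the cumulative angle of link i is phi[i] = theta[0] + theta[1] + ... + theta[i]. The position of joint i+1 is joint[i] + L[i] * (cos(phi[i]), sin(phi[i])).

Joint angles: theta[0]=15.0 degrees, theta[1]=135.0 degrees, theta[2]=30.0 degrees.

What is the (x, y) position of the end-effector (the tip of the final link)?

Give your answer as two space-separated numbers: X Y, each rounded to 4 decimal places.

Answer: 0.0572 2.2976

Derivation:
joint[0] = (0.0000, 0.0000)  (base)
link 0: phi[0] = 15 = 15 deg
  cos(15 deg) = 0.9659, sin(15 deg) = 0.2588
  joint[1] = (0.0000, 0.0000) + 5.4 * (0.9659, 0.2588) = (0.0000 + 5.2160, 0.0000 + 1.3976) = (5.2160, 1.3976)
link 1: phi[1] = 15 + 135 = 150 deg
  cos(150 deg) = -0.8660, sin(150 deg) = 0.5000
  joint[2] = (5.2160, 1.3976) + 1.8 * (-0.8660, 0.5000) = (5.2160 + -1.5588, 1.3976 + 0.9000) = (3.6572, 2.2976)
link 2: phi[2] = 15 + 135 + 30 = 180 deg
  cos(180 deg) = -1.0000, sin(180 deg) = 0.0000
  joint[3] = (3.6572, 2.2976) + 3.6 * (-1.0000, 0.0000) = (3.6572 + -3.6000, 2.2976 + 0.0000) = (0.0572, 2.2976)
End effector: (0.0572, 2.2976)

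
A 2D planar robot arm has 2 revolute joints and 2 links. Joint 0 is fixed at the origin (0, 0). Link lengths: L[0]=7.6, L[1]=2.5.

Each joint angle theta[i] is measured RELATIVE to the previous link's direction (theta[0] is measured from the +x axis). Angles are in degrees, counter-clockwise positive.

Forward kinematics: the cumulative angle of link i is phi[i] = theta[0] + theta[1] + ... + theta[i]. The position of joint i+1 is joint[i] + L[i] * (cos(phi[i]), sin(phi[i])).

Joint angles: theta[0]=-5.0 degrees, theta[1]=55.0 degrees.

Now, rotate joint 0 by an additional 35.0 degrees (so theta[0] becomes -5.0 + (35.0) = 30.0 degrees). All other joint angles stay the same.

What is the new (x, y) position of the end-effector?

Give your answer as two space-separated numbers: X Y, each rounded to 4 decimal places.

Answer: 6.7997 6.2905

Derivation:
joint[0] = (0.0000, 0.0000)  (base)
link 0: phi[0] = 30 = 30 deg
  cos(30 deg) = 0.8660, sin(30 deg) = 0.5000
  joint[1] = (0.0000, 0.0000) + 7.6 * (0.8660, 0.5000) = (0.0000 + 6.5818, 0.0000 + 3.8000) = (6.5818, 3.8000)
link 1: phi[1] = 30 + 55 = 85 deg
  cos(85 deg) = 0.0872, sin(85 deg) = 0.9962
  joint[2] = (6.5818, 3.8000) + 2.5 * (0.0872, 0.9962) = (6.5818 + 0.2179, 3.8000 + 2.4905) = (6.7997, 6.2905)
End effector: (6.7997, 6.2905)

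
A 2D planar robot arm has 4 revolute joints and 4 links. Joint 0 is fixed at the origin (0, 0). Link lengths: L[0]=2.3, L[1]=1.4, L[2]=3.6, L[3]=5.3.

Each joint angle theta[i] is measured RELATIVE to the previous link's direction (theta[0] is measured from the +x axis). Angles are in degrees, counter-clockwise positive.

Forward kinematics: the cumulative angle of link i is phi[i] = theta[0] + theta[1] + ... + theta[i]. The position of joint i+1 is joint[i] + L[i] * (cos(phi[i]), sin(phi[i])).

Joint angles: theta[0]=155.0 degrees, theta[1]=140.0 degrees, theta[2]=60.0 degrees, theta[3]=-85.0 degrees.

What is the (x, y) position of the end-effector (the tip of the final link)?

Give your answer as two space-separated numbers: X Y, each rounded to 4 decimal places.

joint[0] = (0.0000, 0.0000)  (base)
link 0: phi[0] = 155 = 155 deg
  cos(155 deg) = -0.9063, sin(155 deg) = 0.4226
  joint[1] = (0.0000, 0.0000) + 2.3 * (-0.9063, 0.4226) = (0.0000 + -2.0845, 0.0000 + 0.9720) = (-2.0845, 0.9720)
link 1: phi[1] = 155 + 140 = 295 deg
  cos(295 deg) = 0.4226, sin(295 deg) = -0.9063
  joint[2] = (-2.0845, 0.9720) + 1.4 * (0.4226, -0.9063) = (-2.0845 + 0.5917, 0.9720 + -1.2688) = (-1.4928, -0.2968)
link 2: phi[2] = 155 + 140 + 60 = 355 deg
  cos(355 deg) = 0.9962, sin(355 deg) = -0.0872
  joint[3] = (-1.4928, -0.2968) + 3.6 * (0.9962, -0.0872) = (-1.4928 + 3.5863, -0.2968 + -0.3138) = (2.0935, -0.6106)
link 3: phi[3] = 155 + 140 + 60 + -85 = 270 deg
  cos(270 deg) = -0.0000, sin(270 deg) = -1.0000
  joint[4] = (2.0935, -0.6106) + 5.3 * (-0.0000, -1.0000) = (2.0935 + -0.0000, -0.6106 + -5.3000) = (2.0935, -5.9106)
End effector: (2.0935, -5.9106)

Answer: 2.0935 -5.9106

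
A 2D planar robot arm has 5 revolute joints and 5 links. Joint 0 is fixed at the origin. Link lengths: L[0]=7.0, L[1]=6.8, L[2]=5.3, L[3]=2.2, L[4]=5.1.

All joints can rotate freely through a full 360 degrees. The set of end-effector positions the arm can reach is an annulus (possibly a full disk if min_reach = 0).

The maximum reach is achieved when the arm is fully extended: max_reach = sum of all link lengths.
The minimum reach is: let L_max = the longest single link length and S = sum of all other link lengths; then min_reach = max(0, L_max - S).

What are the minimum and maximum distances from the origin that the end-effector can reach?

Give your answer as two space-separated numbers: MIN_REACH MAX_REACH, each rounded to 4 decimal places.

Link lengths: [7.0, 6.8, 5.3, 2.2, 5.1]
max_reach = 7 + 6.8 + 5.3 + 2.2 + 5.1 = 26.4
L_max = max([7.0, 6.8, 5.3, 2.2, 5.1]) = 7
S (sum of others) = 26.4 - 7 = 19.4
min_reach = max(0, 7 - 19.4) = max(0, -12.4) = 0

Answer: 0.0000 26.4000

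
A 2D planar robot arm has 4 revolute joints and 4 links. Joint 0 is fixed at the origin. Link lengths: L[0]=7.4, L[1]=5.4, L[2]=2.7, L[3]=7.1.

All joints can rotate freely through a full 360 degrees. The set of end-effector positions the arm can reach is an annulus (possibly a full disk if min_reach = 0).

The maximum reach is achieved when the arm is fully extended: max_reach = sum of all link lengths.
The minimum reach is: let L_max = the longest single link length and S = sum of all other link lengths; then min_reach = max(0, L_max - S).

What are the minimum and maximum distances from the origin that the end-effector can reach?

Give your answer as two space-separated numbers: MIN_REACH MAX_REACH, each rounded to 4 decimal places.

Link lengths: [7.4, 5.4, 2.7, 7.1]
max_reach = 7.4 + 5.4 + 2.7 + 7.1 = 22.6
L_max = max([7.4, 5.4, 2.7, 7.1]) = 7.4
S (sum of others) = 22.6 - 7.4 = 15.2
min_reach = max(0, 7.4 - 15.2) = max(0, -7.8) = 0

Answer: 0.0000 22.6000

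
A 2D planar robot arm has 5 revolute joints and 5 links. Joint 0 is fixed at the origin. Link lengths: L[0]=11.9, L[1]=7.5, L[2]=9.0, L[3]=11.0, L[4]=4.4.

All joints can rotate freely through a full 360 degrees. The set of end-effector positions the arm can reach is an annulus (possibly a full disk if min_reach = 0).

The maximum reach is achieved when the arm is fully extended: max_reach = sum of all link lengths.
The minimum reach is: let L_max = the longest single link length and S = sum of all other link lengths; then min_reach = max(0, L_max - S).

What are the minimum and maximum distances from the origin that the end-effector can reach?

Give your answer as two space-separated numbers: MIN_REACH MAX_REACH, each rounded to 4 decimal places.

Answer: 0.0000 43.8000

Derivation:
Link lengths: [11.9, 7.5, 9.0, 11.0, 4.4]
max_reach = 11.9 + 7.5 + 9 + 11 + 4.4 = 43.8
L_max = max([11.9, 7.5, 9.0, 11.0, 4.4]) = 11.9
S (sum of others) = 43.8 - 11.9 = 31.9
min_reach = max(0, 11.9 - 31.9) = max(0, -20) = 0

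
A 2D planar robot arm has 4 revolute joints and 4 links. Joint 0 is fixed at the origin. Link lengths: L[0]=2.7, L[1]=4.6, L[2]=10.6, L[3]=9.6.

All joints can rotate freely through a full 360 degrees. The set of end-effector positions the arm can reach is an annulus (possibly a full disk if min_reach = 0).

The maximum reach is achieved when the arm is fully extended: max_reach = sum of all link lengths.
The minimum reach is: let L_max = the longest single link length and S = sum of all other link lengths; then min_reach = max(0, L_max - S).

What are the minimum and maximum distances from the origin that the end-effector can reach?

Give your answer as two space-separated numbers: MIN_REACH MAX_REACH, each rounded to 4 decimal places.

Link lengths: [2.7, 4.6, 10.6, 9.6]
max_reach = 2.7 + 4.6 + 10.6 + 9.6 = 27.5
L_max = max([2.7, 4.6, 10.6, 9.6]) = 10.6
S (sum of others) = 27.5 - 10.6 = 16.9
min_reach = max(0, 10.6 - 16.9) = max(0, -6.3) = 0

Answer: 0.0000 27.5000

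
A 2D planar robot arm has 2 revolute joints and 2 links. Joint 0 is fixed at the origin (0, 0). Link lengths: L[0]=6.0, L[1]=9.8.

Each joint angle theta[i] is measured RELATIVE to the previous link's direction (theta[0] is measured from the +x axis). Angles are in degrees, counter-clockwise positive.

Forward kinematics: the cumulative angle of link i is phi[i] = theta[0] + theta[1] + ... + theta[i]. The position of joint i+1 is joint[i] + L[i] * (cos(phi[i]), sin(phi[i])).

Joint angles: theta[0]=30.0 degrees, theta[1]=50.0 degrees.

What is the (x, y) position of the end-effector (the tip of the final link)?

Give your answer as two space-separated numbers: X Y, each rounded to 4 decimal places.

joint[0] = (0.0000, 0.0000)  (base)
link 0: phi[0] = 30 = 30 deg
  cos(30 deg) = 0.8660, sin(30 deg) = 0.5000
  joint[1] = (0.0000, 0.0000) + 6 * (0.8660, 0.5000) = (0.0000 + 5.1962, 0.0000 + 3.0000) = (5.1962, 3.0000)
link 1: phi[1] = 30 + 50 = 80 deg
  cos(80 deg) = 0.1736, sin(80 deg) = 0.9848
  joint[2] = (5.1962, 3.0000) + 9.8 * (0.1736, 0.9848) = (5.1962 + 1.7018, 3.0000 + 9.6511) = (6.8979, 12.6511)
End effector: (6.8979, 12.6511)

Answer: 6.8979 12.6511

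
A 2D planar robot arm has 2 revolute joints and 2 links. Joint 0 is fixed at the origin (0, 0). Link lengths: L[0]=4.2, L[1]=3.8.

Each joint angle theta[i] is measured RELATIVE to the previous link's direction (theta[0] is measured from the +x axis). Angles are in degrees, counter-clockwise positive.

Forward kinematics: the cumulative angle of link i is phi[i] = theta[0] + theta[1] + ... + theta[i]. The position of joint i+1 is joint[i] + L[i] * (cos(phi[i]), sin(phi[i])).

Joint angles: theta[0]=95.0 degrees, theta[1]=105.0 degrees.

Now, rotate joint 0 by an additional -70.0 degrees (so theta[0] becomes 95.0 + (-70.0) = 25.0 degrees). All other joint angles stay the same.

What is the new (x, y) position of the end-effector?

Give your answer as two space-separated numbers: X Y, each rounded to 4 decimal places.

Answer: 1.3639 4.6860

Derivation:
joint[0] = (0.0000, 0.0000)  (base)
link 0: phi[0] = 25 = 25 deg
  cos(25 deg) = 0.9063, sin(25 deg) = 0.4226
  joint[1] = (0.0000, 0.0000) + 4.2 * (0.9063, 0.4226) = (0.0000 + 3.8065, 0.0000 + 1.7750) = (3.8065, 1.7750)
link 1: phi[1] = 25 + 105 = 130 deg
  cos(130 deg) = -0.6428, sin(130 deg) = 0.7660
  joint[2] = (3.8065, 1.7750) + 3.8 * (-0.6428, 0.7660) = (3.8065 + -2.4426, 1.7750 + 2.9110) = (1.3639, 4.6860)
End effector: (1.3639, 4.6860)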